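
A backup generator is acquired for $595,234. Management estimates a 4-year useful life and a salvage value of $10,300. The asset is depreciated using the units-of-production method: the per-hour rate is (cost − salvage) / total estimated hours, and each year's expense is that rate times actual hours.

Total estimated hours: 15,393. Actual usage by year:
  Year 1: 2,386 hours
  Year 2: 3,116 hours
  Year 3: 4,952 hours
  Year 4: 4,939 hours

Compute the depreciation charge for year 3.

$188,176

Depreciable base = $595,234 − $10,300 = $584,934.
Rate = $584,934 / 15,393 hours = $38 per hour.
Year 1: 2,386 × $38 = $90,668. Book value $504,566.
Year 2: 3,116 × $38 = $118,408. Book value $386,158.
Year 3: 4,952 × $38 = $188,176. Book value $197,982.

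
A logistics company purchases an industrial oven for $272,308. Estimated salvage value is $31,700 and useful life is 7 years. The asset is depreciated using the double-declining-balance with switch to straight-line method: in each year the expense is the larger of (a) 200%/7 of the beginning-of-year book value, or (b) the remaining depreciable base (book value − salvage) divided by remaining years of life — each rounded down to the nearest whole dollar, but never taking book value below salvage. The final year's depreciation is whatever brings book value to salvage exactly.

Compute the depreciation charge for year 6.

Depreciable base = $272,308 − $31,700 = $240,608.
Year 1: DB = ⌊$272,308 × 200%/7⌋ = $77,802; SL = ⌊$240,608/7⌋ = $34,372 → take DB $77,802. Book value $194,506.
Year 2: DB = ⌊$194,506 × 200%/7⌋ = $55,573; SL = ⌊$162,806/6⌋ = $27,134 → take DB $55,573. Book value $138,933.
Year 3: DB = ⌊$138,933 × 200%/7⌋ = $39,695; SL = ⌊$107,233/5⌋ = $21,446 → take DB $39,695. Book value $99,238.
Year 4: DB = ⌊$99,238 × 200%/7⌋ = $28,353; SL = ⌊$67,538/4⌋ = $16,884 → take DB $28,353. Book value $70,885.
Year 5: DB = ⌊$70,885 × 200%/7⌋ = $20,252; SL = ⌊$39,185/3⌋ = $13,061 → take DB $20,252. Book value $50,633.
Year 6: DB = ⌊$50,633 × 200%/7⌋ = $14,466; SL = ⌊$18,933/2⌋ = $9,466 → take DB $14,466. Book value $36,167.

$14,466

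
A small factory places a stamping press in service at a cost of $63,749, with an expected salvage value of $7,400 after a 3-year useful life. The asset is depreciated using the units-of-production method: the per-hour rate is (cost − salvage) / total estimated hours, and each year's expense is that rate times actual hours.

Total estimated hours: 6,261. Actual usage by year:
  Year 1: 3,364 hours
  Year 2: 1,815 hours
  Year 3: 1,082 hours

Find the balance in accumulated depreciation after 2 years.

$46,611

Depreciable base = $63,749 − $7,400 = $56,349.
Rate = $56,349 / 6,261 hours = $9 per hour.
Year 1: 3,364 × $9 = $30,276. Book value $33,473.
Year 2: 1,815 × $9 = $16,335. Book value $17,138.
Accumulated through year 2 = $63,749 − $17,138 = $46,611.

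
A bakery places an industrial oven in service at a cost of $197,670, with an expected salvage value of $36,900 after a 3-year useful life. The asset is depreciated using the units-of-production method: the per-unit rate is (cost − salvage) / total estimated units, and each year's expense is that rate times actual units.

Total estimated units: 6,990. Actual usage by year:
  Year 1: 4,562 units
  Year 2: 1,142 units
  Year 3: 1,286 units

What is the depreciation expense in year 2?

$26,266

Depreciable base = $197,670 − $36,900 = $160,770.
Rate = $160,770 / 6,990 units = $23 per unit.
Year 1: 4,562 × $23 = $104,926. Book value $92,744.
Year 2: 1,142 × $23 = $26,266. Book value $66,478.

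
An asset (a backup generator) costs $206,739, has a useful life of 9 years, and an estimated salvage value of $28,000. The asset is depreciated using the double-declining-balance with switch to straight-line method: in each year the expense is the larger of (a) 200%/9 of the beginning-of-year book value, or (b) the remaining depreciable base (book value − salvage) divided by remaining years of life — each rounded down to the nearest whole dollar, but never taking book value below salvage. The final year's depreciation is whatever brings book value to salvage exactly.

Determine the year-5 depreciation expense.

$16,812

Depreciable base = $206,739 − $28,000 = $178,739.
Year 1: DB = ⌊$206,739 × 200%/9⌋ = $45,942; SL = ⌊$178,739/9⌋ = $19,859 → take DB $45,942. Book value $160,797.
Year 2: DB = ⌊$160,797 × 200%/9⌋ = $35,732; SL = ⌊$132,797/8⌋ = $16,599 → take DB $35,732. Book value $125,065.
Year 3: DB = ⌊$125,065 × 200%/9⌋ = $27,792; SL = ⌊$97,065/7⌋ = $13,866 → take DB $27,792. Book value $97,273.
Year 4: DB = ⌊$97,273 × 200%/9⌋ = $21,616; SL = ⌊$69,273/6⌋ = $11,545 → take DB $21,616. Book value $75,657.
Year 5: DB = ⌊$75,657 × 200%/9⌋ = $16,812; SL = ⌊$47,657/5⌋ = $9,531 → take DB $16,812. Book value $58,845.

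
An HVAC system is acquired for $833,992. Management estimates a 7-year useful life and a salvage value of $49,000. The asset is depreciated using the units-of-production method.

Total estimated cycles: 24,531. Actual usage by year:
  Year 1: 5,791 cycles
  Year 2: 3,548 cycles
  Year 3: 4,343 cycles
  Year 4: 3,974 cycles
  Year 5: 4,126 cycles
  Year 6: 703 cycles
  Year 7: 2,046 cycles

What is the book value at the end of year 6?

Depreciable base = $833,992 − $49,000 = $784,992.
Rate = $784,992 / 24,531 cycles = $32 per cycle.
Year 1: 5,791 × $32 = $185,312. Book value $648,680.
Year 2: 3,548 × $32 = $113,536. Book value $535,144.
Year 3: 4,343 × $32 = $138,976. Book value $396,168.
Year 4: 3,974 × $32 = $127,168. Book value $269,000.
Year 5: 4,126 × $32 = $132,032. Book value $136,968.
Year 6: 703 × $32 = $22,496. Book value $114,472.

$114,472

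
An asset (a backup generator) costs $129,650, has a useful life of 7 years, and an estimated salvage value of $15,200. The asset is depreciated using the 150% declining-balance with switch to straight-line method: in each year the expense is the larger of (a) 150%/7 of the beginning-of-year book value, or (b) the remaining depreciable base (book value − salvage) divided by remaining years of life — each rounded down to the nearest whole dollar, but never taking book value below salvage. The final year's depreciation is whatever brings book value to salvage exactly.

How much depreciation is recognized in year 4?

Depreciable base = $129,650 − $15,200 = $114,450.
Year 1: DB = ⌊$129,650 × 150%/7⌋ = $27,782; SL = ⌊$114,450/7⌋ = $16,350 → take DB $27,782. Book value $101,868.
Year 2: DB = ⌊$101,868 × 150%/7⌋ = $21,828; SL = ⌊$86,668/6⌋ = $14,444 → take DB $21,828. Book value $80,040.
Year 3: DB = ⌊$80,040 × 150%/7⌋ = $17,151; SL = ⌊$64,840/5⌋ = $12,968 → take DB $17,151. Book value $62,889.
Year 4: DB = ⌊$62,889 × 150%/7⌋ = $13,476; SL = ⌊$47,689/4⌋ = $11,922 → take DB $13,476. Book value $49,413.

$13,476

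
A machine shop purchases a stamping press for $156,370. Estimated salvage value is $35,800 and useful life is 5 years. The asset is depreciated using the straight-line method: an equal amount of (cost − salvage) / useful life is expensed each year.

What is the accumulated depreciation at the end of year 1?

$24,114

Depreciable base = $156,370 − $35,800 = $120,570.
Annual expense = $120,570 / 5 = $24,114.
End of year 1: book value $132,256.
Accumulated through year 1 = $156,370 − $132,256 = $24,114.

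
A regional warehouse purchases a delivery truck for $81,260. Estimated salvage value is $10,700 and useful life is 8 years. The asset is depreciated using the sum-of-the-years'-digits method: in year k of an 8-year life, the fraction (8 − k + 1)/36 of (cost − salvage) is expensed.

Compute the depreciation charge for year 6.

Depreciable base = $81,260 − $10,700 = $70,560.
Sum of the years' digits = 8+7+6+5+4+3+2+1 = 36.
Year 1: $70,560 × 8/36 = $15,680. Book value $65,580.
Year 2: $70,560 × 7/36 = $13,720. Book value $51,860.
Year 3: $70,560 × 6/36 = $11,760. Book value $40,100.
Year 4: $70,560 × 5/36 = $9,800. Book value $30,300.
Year 5: $70,560 × 4/36 = $7,840. Book value $22,460.
Year 6: $70,560 × 3/36 = $5,880. Book value $16,580.

$5,880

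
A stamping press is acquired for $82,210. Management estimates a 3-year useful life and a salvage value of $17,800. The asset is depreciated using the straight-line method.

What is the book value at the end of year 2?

Depreciable base = $82,210 − $17,800 = $64,410.
Annual expense = $64,410 / 3 = $21,470.
End of year 1: book value $60,740.
End of year 2: book value $39,270.

$39,270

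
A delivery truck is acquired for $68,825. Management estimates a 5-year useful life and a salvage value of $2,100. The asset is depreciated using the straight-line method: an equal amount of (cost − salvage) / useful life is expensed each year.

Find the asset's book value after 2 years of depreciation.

$42,135

Depreciable base = $68,825 − $2,100 = $66,725.
Annual expense = $66,725 / 5 = $13,345.
End of year 1: book value $55,480.
End of year 2: book value $42,135.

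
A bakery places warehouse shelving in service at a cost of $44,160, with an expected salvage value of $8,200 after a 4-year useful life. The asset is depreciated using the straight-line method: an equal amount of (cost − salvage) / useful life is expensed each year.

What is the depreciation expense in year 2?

$8,990

Depreciable base = $44,160 − $8,200 = $35,960.
Annual expense = $35,960 / 4 = $8,990.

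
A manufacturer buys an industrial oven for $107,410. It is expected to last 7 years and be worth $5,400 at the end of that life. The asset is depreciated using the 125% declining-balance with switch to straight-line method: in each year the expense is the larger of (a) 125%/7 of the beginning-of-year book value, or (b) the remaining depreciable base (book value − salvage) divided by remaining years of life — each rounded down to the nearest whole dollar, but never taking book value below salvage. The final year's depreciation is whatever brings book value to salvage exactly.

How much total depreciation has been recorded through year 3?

Depreciable base = $107,410 − $5,400 = $102,010.
Year 1: DB = ⌊$107,410 × 125%/7⌋ = $19,180; SL = ⌊$102,010/7⌋ = $14,572 → take DB $19,180. Book value $88,230.
Year 2: DB = ⌊$88,230 × 125%/7⌋ = $15,755; SL = ⌊$82,830/6⌋ = $13,805 → take DB $15,755. Book value $72,475.
Year 3: DB = ⌊$72,475 × 125%/7⌋ = $12,941; SL = ⌊$67,075/5⌋ = $13,415 → take SL $13,415. Book value $59,060.
Accumulated through year 3 = $107,410 − $59,060 = $48,350.

$48,350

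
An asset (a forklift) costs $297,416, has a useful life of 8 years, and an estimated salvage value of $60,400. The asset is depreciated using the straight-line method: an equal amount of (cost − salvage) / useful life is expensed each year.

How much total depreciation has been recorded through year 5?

$148,135

Depreciable base = $297,416 − $60,400 = $237,016.
Annual expense = $237,016 / 8 = $29,627.
End of year 1: book value $267,789.
End of year 2: book value $238,162.
End of year 3: book value $208,535.
End of year 4: book value $178,908.
End of year 5: book value $149,281.
Accumulated through year 5 = $297,416 − $149,281 = $148,135.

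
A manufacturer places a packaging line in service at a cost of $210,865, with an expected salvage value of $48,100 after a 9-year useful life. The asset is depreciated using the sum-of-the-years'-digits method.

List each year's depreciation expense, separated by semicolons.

Depreciable base = $210,865 − $48,100 = $162,765.
Sum of the years' digits = 9+8+7+6+5+4+3+2+1 = 45.
Year 1: $162,765 × 9/45 = $32,553. Book value $178,312.
Year 2: $162,765 × 8/45 = $28,936. Book value $149,376.
Year 3: $162,765 × 7/45 = $25,319. Book value $124,057.
Year 4: $162,765 × 6/45 = $21,702. Book value $102,355.
Year 5: $162,765 × 5/45 = $18,085. Book value $84,270.
Year 6: $162,765 × 4/45 = $14,468. Book value $69,802.
Year 7: $162,765 × 3/45 = $10,851. Book value $58,951.
Year 8: $162,765 × 2/45 = $7,234. Book value $51,717.
Year 9: $162,765 × 1/45 = $3,617. Book value $48,100.

$32,553; $28,936; $25,319; $21,702; $18,085; $14,468; $10,851; $7,234; $3,617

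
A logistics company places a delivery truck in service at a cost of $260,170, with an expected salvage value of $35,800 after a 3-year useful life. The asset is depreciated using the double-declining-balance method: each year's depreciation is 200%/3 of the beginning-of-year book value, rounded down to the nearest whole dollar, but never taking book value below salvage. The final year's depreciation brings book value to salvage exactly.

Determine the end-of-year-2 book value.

Depreciable base = $260,170 − $35,800 = $224,370.
Year 1: ⌊$260,170 × 200%/3⌋ = $173,446. Book value $86,724.
Year 2: ⌊$86,724 × 200%/3⌋ = $57,816, capped at $50,924. Book value $35,800.

$35,800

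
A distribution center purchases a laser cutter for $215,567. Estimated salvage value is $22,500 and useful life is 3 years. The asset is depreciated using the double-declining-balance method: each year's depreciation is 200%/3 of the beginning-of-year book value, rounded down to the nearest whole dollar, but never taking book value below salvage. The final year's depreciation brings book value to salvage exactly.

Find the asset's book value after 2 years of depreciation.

$23,952

Depreciable base = $215,567 − $22,500 = $193,067.
Year 1: ⌊$215,567 × 200%/3⌋ = $143,711. Book value $71,856.
Year 2: ⌊$71,856 × 200%/3⌋ = $47,904. Book value $23,952.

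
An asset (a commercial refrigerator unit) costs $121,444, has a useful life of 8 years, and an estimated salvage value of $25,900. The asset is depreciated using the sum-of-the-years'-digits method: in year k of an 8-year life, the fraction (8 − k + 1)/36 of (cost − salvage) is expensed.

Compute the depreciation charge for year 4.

Depreciable base = $121,444 − $25,900 = $95,544.
Sum of the years' digits = 8+7+6+5+4+3+2+1 = 36.
Year 1: $95,544 × 8/36 = $21,232. Book value $100,212.
Year 2: $95,544 × 7/36 = $18,578. Book value $81,634.
Year 3: $95,544 × 6/36 = $15,924. Book value $65,710.
Year 4: $95,544 × 5/36 = $13,270. Book value $52,440.

$13,270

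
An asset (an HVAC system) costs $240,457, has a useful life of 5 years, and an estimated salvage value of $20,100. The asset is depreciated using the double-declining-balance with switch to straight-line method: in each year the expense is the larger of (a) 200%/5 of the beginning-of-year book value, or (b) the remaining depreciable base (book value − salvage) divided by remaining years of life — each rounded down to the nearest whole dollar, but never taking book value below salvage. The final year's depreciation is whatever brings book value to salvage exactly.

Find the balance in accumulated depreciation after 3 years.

$188,518

Depreciable base = $240,457 − $20,100 = $220,357.
Year 1: DB = ⌊$240,457 × 200%/5⌋ = $96,182; SL = ⌊$220,357/5⌋ = $44,071 → take DB $96,182. Book value $144,275.
Year 2: DB = ⌊$144,275 × 200%/5⌋ = $57,710; SL = ⌊$124,175/4⌋ = $31,043 → take DB $57,710. Book value $86,565.
Year 3: DB = ⌊$86,565 × 200%/5⌋ = $34,626; SL = ⌊$66,465/3⌋ = $22,155 → take DB $34,626. Book value $51,939.
Accumulated through year 3 = $240,457 − $51,939 = $188,518.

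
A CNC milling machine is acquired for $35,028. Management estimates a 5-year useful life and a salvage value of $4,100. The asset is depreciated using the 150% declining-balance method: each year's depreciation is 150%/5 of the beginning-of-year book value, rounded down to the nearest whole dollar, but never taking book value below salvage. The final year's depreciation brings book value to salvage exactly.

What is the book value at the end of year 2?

Depreciable base = $35,028 − $4,100 = $30,928.
Year 1: ⌊$35,028 × 150%/5⌋ = $10,508. Book value $24,520.
Year 2: ⌊$24,520 × 150%/5⌋ = $7,356. Book value $17,164.

$17,164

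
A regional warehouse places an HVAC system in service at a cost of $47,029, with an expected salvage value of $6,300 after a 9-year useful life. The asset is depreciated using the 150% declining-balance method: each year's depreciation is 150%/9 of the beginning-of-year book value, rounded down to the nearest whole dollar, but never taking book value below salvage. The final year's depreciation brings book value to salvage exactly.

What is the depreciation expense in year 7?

Depreciable base = $47,029 − $6,300 = $40,729.
Year 1: ⌊$47,029 × 150%/9⌋ = $7,838. Book value $39,191.
Year 2: ⌊$39,191 × 150%/9⌋ = $6,531. Book value $32,660.
Year 3: ⌊$32,660 × 150%/9⌋ = $5,443. Book value $27,217.
Year 4: ⌊$27,217 × 150%/9⌋ = $4,536. Book value $22,681.
Year 5: ⌊$22,681 × 150%/9⌋ = $3,780. Book value $18,901.
Year 6: ⌊$18,901 × 150%/9⌋ = $3,150. Book value $15,751.
Year 7: ⌊$15,751 × 150%/9⌋ = $2,625. Book value $13,126.

$2,625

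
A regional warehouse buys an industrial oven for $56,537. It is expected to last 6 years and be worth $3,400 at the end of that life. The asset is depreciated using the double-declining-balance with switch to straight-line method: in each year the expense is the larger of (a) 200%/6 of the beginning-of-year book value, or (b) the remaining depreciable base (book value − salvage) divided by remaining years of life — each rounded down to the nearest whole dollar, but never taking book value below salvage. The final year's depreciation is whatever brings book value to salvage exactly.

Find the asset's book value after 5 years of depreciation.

$7,284

Depreciable base = $56,537 − $3,400 = $53,137.
Year 1: DB = ⌊$56,537 × 200%/6⌋ = $18,845; SL = ⌊$53,137/6⌋ = $8,856 → take DB $18,845. Book value $37,692.
Year 2: DB = ⌊$37,692 × 200%/6⌋ = $12,564; SL = ⌊$34,292/5⌋ = $6,858 → take DB $12,564. Book value $25,128.
Year 3: DB = ⌊$25,128 × 200%/6⌋ = $8,376; SL = ⌊$21,728/4⌋ = $5,432 → take DB $8,376. Book value $16,752.
Year 4: DB = ⌊$16,752 × 200%/6⌋ = $5,584; SL = ⌊$13,352/3⌋ = $4,450 → take DB $5,584. Book value $11,168.
Year 5: DB = ⌊$11,168 × 200%/6⌋ = $3,722; SL = ⌊$7,768/2⌋ = $3,884 → take SL $3,884. Book value $7,284.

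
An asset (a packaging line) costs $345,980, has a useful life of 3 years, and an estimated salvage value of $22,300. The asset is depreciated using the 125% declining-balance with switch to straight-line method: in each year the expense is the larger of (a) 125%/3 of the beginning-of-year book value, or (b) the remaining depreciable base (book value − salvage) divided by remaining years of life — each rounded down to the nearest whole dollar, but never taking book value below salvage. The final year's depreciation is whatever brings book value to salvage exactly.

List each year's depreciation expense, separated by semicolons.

Depreciable base = $345,980 − $22,300 = $323,680.
Year 1: DB = ⌊$345,980 × 125%/3⌋ = $144,158; SL = ⌊$323,680/3⌋ = $107,893 → take DB $144,158. Book value $201,822.
Year 2: DB = ⌊$201,822 × 125%/3⌋ = $84,092; SL = ⌊$179,522/2⌋ = $89,761 → take SL $89,761. Book value $112,061.
Year 3 (final): $112,061 − $22,300 = $89,761. Book value $22,300.

$144,158; $89,761; $89,761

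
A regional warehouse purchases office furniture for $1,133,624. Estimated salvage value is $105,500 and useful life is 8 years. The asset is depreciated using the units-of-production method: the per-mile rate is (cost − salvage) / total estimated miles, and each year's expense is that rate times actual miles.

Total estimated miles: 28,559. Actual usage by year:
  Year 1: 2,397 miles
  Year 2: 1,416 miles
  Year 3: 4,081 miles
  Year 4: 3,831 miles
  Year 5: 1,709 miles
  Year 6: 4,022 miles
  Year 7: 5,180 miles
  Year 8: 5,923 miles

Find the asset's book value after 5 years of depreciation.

$650,000

Depreciable base = $1,133,624 − $105,500 = $1,028,124.
Rate = $1,028,124 / 28,559 miles = $36 per mile.
Year 1: 2,397 × $36 = $86,292. Book value $1,047,332.
Year 2: 1,416 × $36 = $50,976. Book value $996,356.
Year 3: 4,081 × $36 = $146,916. Book value $849,440.
Year 4: 3,831 × $36 = $137,916. Book value $711,524.
Year 5: 1,709 × $36 = $61,524. Book value $650,000.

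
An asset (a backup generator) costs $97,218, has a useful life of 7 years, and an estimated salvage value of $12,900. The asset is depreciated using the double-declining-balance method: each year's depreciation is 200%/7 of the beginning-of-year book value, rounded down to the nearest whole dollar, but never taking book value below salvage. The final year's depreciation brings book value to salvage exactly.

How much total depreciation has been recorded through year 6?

Depreciable base = $97,218 − $12,900 = $84,318.
Year 1: ⌊$97,218 × 200%/7⌋ = $27,776. Book value $69,442.
Year 2: ⌊$69,442 × 200%/7⌋ = $19,840. Book value $49,602.
Year 3: ⌊$49,602 × 200%/7⌋ = $14,172. Book value $35,430.
Year 4: ⌊$35,430 × 200%/7⌋ = $10,122. Book value $25,308.
Year 5: ⌊$25,308 × 200%/7⌋ = $7,230. Book value $18,078.
Year 6: ⌊$18,078 × 200%/7⌋ = $5,165. Book value $12,913.
Accumulated through year 6 = $97,218 − $12,913 = $84,305.

$84,305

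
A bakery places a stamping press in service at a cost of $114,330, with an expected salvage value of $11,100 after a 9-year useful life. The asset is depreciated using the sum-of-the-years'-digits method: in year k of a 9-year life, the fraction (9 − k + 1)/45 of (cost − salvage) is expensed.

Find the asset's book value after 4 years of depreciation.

$45,510

Depreciable base = $114,330 − $11,100 = $103,230.
Sum of the years' digits = 9+8+7+6+5+4+3+2+1 = 45.
Year 1: $103,230 × 9/45 = $20,646. Book value $93,684.
Year 2: $103,230 × 8/45 = $18,352. Book value $75,332.
Year 3: $103,230 × 7/45 = $16,058. Book value $59,274.
Year 4: $103,230 × 6/45 = $13,764. Book value $45,510.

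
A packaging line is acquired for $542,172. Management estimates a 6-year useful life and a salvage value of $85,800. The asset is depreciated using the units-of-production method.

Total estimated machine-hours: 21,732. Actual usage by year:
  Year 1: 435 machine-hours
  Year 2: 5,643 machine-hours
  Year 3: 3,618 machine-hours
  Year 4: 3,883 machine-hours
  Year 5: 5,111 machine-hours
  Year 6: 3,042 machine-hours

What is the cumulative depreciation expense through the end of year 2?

Depreciable base = $542,172 − $85,800 = $456,372.
Rate = $456,372 / 21,732 machine-hours = $21 per machine-hour.
Year 1: 435 × $21 = $9,135. Book value $533,037.
Year 2: 5,643 × $21 = $118,503. Book value $414,534.
Accumulated through year 2 = $542,172 − $414,534 = $127,638.

$127,638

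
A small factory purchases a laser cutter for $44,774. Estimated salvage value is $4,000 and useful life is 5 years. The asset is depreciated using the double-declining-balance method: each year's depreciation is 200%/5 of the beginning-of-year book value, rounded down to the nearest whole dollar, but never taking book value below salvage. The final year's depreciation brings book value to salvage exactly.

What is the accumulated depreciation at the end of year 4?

$38,970

Depreciable base = $44,774 − $4,000 = $40,774.
Year 1: ⌊$44,774 × 200%/5⌋ = $17,909. Book value $26,865.
Year 2: ⌊$26,865 × 200%/5⌋ = $10,746. Book value $16,119.
Year 3: ⌊$16,119 × 200%/5⌋ = $6,447. Book value $9,672.
Year 4: ⌊$9,672 × 200%/5⌋ = $3,868. Book value $5,804.
Accumulated through year 4 = $44,774 − $5,804 = $38,970.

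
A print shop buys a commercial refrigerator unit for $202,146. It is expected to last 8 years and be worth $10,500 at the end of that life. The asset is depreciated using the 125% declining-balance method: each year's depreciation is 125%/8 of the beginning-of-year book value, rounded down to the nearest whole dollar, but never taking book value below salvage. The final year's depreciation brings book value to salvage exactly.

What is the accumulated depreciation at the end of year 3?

$80,721

Depreciable base = $202,146 − $10,500 = $191,646.
Year 1: ⌊$202,146 × 125%/8⌋ = $31,585. Book value $170,561.
Year 2: ⌊$170,561 × 125%/8⌋ = $26,650. Book value $143,911.
Year 3: ⌊$143,911 × 125%/8⌋ = $22,486. Book value $121,425.
Accumulated through year 3 = $202,146 − $121,425 = $80,721.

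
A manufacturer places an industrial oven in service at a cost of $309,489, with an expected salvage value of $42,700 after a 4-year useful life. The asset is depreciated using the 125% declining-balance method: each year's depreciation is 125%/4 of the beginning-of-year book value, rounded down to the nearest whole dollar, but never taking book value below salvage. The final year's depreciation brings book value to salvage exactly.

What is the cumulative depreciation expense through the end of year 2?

Depreciable base = $309,489 − $42,700 = $266,789.
Year 1: ⌊$309,489 × 125%/4⌋ = $96,715. Book value $212,774.
Year 2: ⌊$212,774 × 125%/4⌋ = $66,491. Book value $146,283.
Accumulated through year 2 = $309,489 − $146,283 = $163,206.

$163,206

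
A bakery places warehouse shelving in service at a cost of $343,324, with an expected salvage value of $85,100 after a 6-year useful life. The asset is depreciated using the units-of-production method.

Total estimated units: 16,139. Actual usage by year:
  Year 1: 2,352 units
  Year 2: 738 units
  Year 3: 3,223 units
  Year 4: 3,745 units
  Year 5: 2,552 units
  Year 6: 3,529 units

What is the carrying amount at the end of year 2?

$293,884

Depreciable base = $343,324 − $85,100 = $258,224.
Rate = $258,224 / 16,139 units = $16 per unit.
Year 1: 2,352 × $16 = $37,632. Book value $305,692.
Year 2: 738 × $16 = $11,808. Book value $293,884.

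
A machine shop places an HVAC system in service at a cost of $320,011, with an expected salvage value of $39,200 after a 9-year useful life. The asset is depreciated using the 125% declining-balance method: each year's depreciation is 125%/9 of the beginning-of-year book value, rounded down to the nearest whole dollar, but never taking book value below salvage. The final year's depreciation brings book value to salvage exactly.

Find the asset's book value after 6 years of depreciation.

Depreciable base = $320,011 − $39,200 = $280,811.
Year 1: ⌊$320,011 × 125%/9⌋ = $44,445. Book value $275,566.
Year 2: ⌊$275,566 × 125%/9⌋ = $38,273. Book value $237,293.
Year 3: ⌊$237,293 × 125%/9⌋ = $32,957. Book value $204,336.
Year 4: ⌊$204,336 × 125%/9⌋ = $28,380. Book value $175,956.
Year 5: ⌊$175,956 × 125%/9⌋ = $24,438. Book value $151,518.
Year 6: ⌊$151,518 × 125%/9⌋ = $21,044. Book value $130,474.

$130,474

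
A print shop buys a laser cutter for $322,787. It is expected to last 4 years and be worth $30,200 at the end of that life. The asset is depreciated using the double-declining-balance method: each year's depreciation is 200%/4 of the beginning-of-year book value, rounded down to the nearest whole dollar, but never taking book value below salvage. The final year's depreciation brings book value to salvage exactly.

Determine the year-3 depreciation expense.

Depreciable base = $322,787 − $30,200 = $292,587.
Year 1: ⌊$322,787 × 200%/4⌋ = $161,393. Book value $161,394.
Year 2: ⌊$161,394 × 200%/4⌋ = $80,697. Book value $80,697.
Year 3: ⌊$80,697 × 200%/4⌋ = $40,348. Book value $40,349.

$40,348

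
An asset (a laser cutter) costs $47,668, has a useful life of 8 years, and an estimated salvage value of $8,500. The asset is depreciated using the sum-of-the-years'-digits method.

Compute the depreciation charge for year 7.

Depreciable base = $47,668 − $8,500 = $39,168.
Sum of the years' digits = 8+7+6+5+4+3+2+1 = 36.
Year 1: $39,168 × 8/36 = $8,704. Book value $38,964.
Year 2: $39,168 × 7/36 = $7,616. Book value $31,348.
Year 3: $39,168 × 6/36 = $6,528. Book value $24,820.
Year 4: $39,168 × 5/36 = $5,440. Book value $19,380.
Year 5: $39,168 × 4/36 = $4,352. Book value $15,028.
Year 6: $39,168 × 3/36 = $3,264. Book value $11,764.
Year 7: $39,168 × 2/36 = $2,176. Book value $9,588.

$2,176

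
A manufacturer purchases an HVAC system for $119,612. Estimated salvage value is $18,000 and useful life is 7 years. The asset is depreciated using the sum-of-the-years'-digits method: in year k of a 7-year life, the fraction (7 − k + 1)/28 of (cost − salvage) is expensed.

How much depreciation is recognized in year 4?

$14,516

Depreciable base = $119,612 − $18,000 = $101,612.
Sum of the years' digits = 7+6+5+4+3+2+1 = 28.
Year 1: $101,612 × 7/28 = $25,403. Book value $94,209.
Year 2: $101,612 × 6/28 = $21,774. Book value $72,435.
Year 3: $101,612 × 5/28 = $18,145. Book value $54,290.
Year 4: $101,612 × 4/28 = $14,516. Book value $39,774.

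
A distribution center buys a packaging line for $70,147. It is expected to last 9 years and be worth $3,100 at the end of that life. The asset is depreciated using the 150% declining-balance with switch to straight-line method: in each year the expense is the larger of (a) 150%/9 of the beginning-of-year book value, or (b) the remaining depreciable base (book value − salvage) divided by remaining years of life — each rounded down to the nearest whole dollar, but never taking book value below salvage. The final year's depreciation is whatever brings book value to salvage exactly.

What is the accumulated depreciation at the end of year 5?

$42,463

Depreciable base = $70,147 − $3,100 = $67,047.
Year 1: DB = ⌊$70,147 × 150%/9⌋ = $11,691; SL = ⌊$67,047/9⌋ = $7,449 → take DB $11,691. Book value $58,456.
Year 2: DB = ⌊$58,456 × 150%/9⌋ = $9,742; SL = ⌊$55,356/8⌋ = $6,919 → take DB $9,742. Book value $48,714.
Year 3: DB = ⌊$48,714 × 150%/9⌋ = $8,119; SL = ⌊$45,614/7⌋ = $6,516 → take DB $8,119. Book value $40,595.
Year 4: DB = ⌊$40,595 × 150%/9⌋ = $6,765; SL = ⌊$37,495/6⌋ = $6,249 → take DB $6,765. Book value $33,830.
Year 5: DB = ⌊$33,830 × 150%/9⌋ = $5,638; SL = ⌊$30,730/5⌋ = $6,146 → take SL $6,146. Book value $27,684.
Accumulated through year 5 = $70,147 − $27,684 = $42,463.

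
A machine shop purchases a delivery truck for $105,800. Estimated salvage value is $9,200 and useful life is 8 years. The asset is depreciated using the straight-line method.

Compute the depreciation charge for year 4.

$12,075

Depreciable base = $105,800 − $9,200 = $96,600.
Annual expense = $96,600 / 8 = $12,075.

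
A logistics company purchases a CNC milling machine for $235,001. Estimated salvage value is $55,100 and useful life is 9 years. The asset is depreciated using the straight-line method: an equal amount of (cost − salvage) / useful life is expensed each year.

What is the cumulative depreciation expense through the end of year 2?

$39,978

Depreciable base = $235,001 − $55,100 = $179,901.
Annual expense = $179,901 / 9 = $19,989.
End of year 1: book value $215,012.
End of year 2: book value $195,023.
Accumulated through year 2 = $235,001 − $195,023 = $39,978.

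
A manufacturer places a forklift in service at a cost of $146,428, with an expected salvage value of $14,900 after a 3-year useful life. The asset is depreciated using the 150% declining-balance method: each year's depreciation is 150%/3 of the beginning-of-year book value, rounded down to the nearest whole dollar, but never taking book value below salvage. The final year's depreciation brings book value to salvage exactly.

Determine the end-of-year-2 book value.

$36,607

Depreciable base = $146,428 − $14,900 = $131,528.
Year 1: ⌊$146,428 × 150%/3⌋ = $73,214. Book value $73,214.
Year 2: ⌊$73,214 × 150%/3⌋ = $36,607. Book value $36,607.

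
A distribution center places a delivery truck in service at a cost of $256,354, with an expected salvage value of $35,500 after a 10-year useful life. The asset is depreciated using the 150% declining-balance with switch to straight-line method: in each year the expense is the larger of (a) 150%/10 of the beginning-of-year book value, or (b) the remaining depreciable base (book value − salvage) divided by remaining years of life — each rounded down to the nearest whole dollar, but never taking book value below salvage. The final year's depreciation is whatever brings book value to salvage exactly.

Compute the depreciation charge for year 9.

$15,296

Depreciable base = $256,354 − $35,500 = $220,854.
Year 1: DB = ⌊$256,354 × 150%/10⌋ = $38,453; SL = ⌊$220,854/10⌋ = $22,085 → take DB $38,453. Book value $217,901.
Year 2: DB = ⌊$217,901 × 150%/10⌋ = $32,685; SL = ⌊$182,401/9⌋ = $20,266 → take DB $32,685. Book value $185,216.
Year 3: DB = ⌊$185,216 × 150%/10⌋ = $27,782; SL = ⌊$149,716/8⌋ = $18,714 → take DB $27,782. Book value $157,434.
Year 4: DB = ⌊$157,434 × 150%/10⌋ = $23,615; SL = ⌊$121,934/7⌋ = $17,419 → take DB $23,615. Book value $133,819.
Year 5: DB = ⌊$133,819 × 150%/10⌋ = $20,072; SL = ⌊$98,319/6⌋ = $16,386 → take DB $20,072. Book value $113,747.
Year 6: DB = ⌊$113,747 × 150%/10⌋ = $17,062; SL = ⌊$78,247/5⌋ = $15,649 → take DB $17,062. Book value $96,685.
Year 7: DB = ⌊$96,685 × 150%/10⌋ = $14,502; SL = ⌊$61,185/4⌋ = $15,296 → take SL $15,296. Book value $81,389.
Year 8: DB = ⌊$81,389 × 150%/10⌋ = $12,208; SL = ⌊$45,889/3⌋ = $15,296 → take SL $15,296. Book value $66,093.
Year 9: DB = ⌊$66,093 × 150%/10⌋ = $9,913; SL = ⌊$30,593/2⌋ = $15,296 → take SL $15,296. Book value $50,797.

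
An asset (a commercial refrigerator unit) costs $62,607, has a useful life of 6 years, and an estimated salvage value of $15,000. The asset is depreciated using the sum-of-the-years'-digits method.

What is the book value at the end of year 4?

Depreciable base = $62,607 − $15,000 = $47,607.
Sum of the years' digits = 6+5+4+3+2+1 = 21.
Year 1: $47,607 × 6/21 = $13,602. Book value $49,005.
Year 2: $47,607 × 5/21 = $11,335. Book value $37,670.
Year 3: $47,607 × 4/21 = $9,068. Book value $28,602.
Year 4: $47,607 × 3/21 = $6,801. Book value $21,801.

$21,801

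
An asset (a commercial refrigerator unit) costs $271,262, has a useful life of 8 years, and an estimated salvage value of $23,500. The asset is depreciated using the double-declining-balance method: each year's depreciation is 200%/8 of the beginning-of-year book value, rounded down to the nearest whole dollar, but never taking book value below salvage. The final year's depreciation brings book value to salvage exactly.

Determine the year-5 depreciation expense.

Depreciable base = $271,262 − $23,500 = $247,762.
Year 1: ⌊$271,262 × 200%/8⌋ = $67,815. Book value $203,447.
Year 2: ⌊$203,447 × 200%/8⌋ = $50,861. Book value $152,586.
Year 3: ⌊$152,586 × 200%/8⌋ = $38,146. Book value $114,440.
Year 4: ⌊$114,440 × 200%/8⌋ = $28,610. Book value $85,830.
Year 5: ⌊$85,830 × 200%/8⌋ = $21,457. Book value $64,373.

$21,457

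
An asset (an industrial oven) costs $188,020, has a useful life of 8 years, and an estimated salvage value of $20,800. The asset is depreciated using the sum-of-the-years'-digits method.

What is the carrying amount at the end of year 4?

Depreciable base = $188,020 − $20,800 = $167,220.
Sum of the years' digits = 8+7+6+5+4+3+2+1 = 36.
Year 1: $167,220 × 8/36 = $37,160. Book value $150,860.
Year 2: $167,220 × 7/36 = $32,515. Book value $118,345.
Year 3: $167,220 × 6/36 = $27,870. Book value $90,475.
Year 4: $167,220 × 5/36 = $23,225. Book value $67,250.

$67,250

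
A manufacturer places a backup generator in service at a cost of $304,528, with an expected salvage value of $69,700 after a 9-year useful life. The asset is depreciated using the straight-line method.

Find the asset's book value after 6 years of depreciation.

$147,976

Depreciable base = $304,528 − $69,700 = $234,828.
Annual expense = $234,828 / 9 = $26,092.
End of year 1: book value $278,436.
End of year 2: book value $252,344.
End of year 3: book value $226,252.
End of year 4: book value $200,160.
End of year 5: book value $174,068.
End of year 6: book value $147,976.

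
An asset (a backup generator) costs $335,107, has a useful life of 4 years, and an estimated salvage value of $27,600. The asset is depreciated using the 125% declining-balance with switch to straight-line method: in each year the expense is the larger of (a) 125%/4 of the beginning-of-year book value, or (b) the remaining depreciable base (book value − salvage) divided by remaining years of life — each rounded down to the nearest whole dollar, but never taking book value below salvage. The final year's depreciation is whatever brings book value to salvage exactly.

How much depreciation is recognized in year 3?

Depreciable base = $335,107 − $27,600 = $307,507.
Year 1: DB = ⌊$335,107 × 125%/4⌋ = $104,720; SL = ⌊$307,507/4⌋ = $76,876 → take DB $104,720. Book value $230,387.
Year 2: DB = ⌊$230,387 × 125%/4⌋ = $71,995; SL = ⌊$202,787/3⌋ = $67,595 → take DB $71,995. Book value $158,392.
Year 3: DB = ⌊$158,392 × 125%/4⌋ = $49,497; SL = ⌊$130,792/2⌋ = $65,396 → take SL $65,396. Book value $92,996.

$65,396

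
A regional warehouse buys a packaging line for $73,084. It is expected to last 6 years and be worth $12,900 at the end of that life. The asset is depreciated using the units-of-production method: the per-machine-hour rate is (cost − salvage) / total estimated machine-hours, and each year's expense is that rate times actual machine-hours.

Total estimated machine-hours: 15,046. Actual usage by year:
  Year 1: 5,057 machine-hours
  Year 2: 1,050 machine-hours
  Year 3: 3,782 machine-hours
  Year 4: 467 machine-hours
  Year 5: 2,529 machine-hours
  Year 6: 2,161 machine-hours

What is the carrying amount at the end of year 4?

Depreciable base = $73,084 − $12,900 = $60,184.
Rate = $60,184 / 15,046 machine-hours = $4 per machine-hour.
Year 1: 5,057 × $4 = $20,228. Book value $52,856.
Year 2: 1,050 × $4 = $4,200. Book value $48,656.
Year 3: 3,782 × $4 = $15,128. Book value $33,528.
Year 4: 467 × $4 = $1,868. Book value $31,660.

$31,660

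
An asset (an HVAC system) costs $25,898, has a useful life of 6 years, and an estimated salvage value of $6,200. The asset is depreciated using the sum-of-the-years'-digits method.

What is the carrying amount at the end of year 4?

Depreciable base = $25,898 − $6,200 = $19,698.
Sum of the years' digits = 6+5+4+3+2+1 = 21.
Year 1: $19,698 × 6/21 = $5,628. Book value $20,270.
Year 2: $19,698 × 5/21 = $4,690. Book value $15,580.
Year 3: $19,698 × 4/21 = $3,752. Book value $11,828.
Year 4: $19,698 × 3/21 = $2,814. Book value $9,014.

$9,014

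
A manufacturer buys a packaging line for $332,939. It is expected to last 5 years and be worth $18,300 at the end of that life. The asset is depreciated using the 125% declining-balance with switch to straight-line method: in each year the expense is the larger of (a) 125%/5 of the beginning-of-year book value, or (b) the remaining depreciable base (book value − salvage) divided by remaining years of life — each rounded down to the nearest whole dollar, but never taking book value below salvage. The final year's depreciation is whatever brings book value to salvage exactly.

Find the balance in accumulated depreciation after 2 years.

$145,660

Depreciable base = $332,939 − $18,300 = $314,639.
Year 1: DB = ⌊$332,939 × 125%/5⌋ = $83,234; SL = ⌊$314,639/5⌋ = $62,927 → take DB $83,234. Book value $249,705.
Year 2: DB = ⌊$249,705 × 125%/5⌋ = $62,426; SL = ⌊$231,405/4⌋ = $57,851 → take DB $62,426. Book value $187,279.
Accumulated through year 2 = $332,939 − $187,279 = $145,660.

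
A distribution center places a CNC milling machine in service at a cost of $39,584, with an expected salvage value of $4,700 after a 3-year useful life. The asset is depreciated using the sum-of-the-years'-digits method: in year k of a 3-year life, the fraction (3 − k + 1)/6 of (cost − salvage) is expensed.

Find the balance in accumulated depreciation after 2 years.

Depreciable base = $39,584 − $4,700 = $34,884.
Sum of the years' digits = 3+2+1 = 6.
Year 1: $34,884 × 3/6 = $17,442. Book value $22,142.
Year 2: $34,884 × 2/6 = $11,628. Book value $10,514.
Accumulated through year 2 = $39,584 − $10,514 = $29,070.

$29,070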